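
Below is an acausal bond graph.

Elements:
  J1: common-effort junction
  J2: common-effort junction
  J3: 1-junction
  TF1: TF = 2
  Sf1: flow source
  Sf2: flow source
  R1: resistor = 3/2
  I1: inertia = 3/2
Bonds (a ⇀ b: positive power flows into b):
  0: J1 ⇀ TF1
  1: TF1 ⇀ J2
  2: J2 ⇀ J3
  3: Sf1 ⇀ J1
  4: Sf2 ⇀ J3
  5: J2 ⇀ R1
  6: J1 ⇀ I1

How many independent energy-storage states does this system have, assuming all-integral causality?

1  (I1 all integral)

β3 |Sf1  (Sf1 fixes flow; stroke at Sf1)
β4 |Sf2  (Sf2 fixes flow; stroke at Sf2)
β2 |J3  (J3: bond 4 brought flow, rest push out)
β6 |I1  (prefer integral on I1)
β0 |J1  (J1 needs exactly one e-in)
β1 |TF1  (TF1: transformer flips bond 0)
β5 |J2  (closing 0-jn rule on J2)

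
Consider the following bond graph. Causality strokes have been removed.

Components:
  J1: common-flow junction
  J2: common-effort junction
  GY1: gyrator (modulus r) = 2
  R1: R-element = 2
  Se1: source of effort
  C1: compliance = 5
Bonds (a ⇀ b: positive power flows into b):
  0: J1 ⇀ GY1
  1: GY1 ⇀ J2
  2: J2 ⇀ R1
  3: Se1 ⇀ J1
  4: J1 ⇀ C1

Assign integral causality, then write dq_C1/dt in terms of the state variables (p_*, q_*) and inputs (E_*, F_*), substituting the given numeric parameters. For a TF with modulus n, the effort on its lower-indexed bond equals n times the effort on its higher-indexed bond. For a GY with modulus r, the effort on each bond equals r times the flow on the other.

bond 3 |J1  (source Se1 imposes e)
bond 4 |J1  (prefer integral on C1)
bond 0 |GY1  (J1 needs exactly one f-in)
bond 1 |GY1  (GY1: gyrator matches bond 0)
bond 2 |J2  (J2: last free bond brings effort in)

dq_C1/dt = E_Se1/2 - q_C1/10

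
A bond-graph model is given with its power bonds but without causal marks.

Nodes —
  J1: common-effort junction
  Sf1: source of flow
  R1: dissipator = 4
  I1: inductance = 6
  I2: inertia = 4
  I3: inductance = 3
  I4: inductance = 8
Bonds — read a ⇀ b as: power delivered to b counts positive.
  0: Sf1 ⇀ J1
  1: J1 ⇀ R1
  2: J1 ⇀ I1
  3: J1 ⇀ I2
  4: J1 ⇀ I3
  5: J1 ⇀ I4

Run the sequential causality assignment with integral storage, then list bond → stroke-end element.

#0 →Sf1  (Sf1 (Sf) sets flow on bond)
#2 →I1  (I1 integral (f out))
#3 →I2  (I2 outputs flow p/I2)
#4 →I3  (prefer integral on I3)
#5 →I4  (I4: I, integral causality)
#1 →J1  (J1: last free bond brings effort in)

bond 0 →Sf1
bond 1 →J1
bond 2 →I1
bond 3 →I2
bond 4 →I3
bond 5 →I4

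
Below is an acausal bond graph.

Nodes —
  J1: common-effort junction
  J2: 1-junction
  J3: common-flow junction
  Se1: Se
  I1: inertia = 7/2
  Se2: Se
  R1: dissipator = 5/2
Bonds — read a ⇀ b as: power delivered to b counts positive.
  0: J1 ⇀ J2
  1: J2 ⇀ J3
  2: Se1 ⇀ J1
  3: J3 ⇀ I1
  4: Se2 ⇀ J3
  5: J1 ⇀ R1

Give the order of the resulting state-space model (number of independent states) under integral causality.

1  (I1 all integral)

bond 2 stroke→J1  (Se1 fixes effort; stroke away)
bond 4 stroke→J3  (source Se2 imposes e)
bond 0 stroke→J2  (J1: bond 2 brought effort, rest push out)
bond 5 stroke→R1  (0-jn J1 has e-setter on 2)
bond 1 stroke→J3  (J2: last free bond brings flow in)
bond 3 stroke→I1  (closing 1-jn rule on J3)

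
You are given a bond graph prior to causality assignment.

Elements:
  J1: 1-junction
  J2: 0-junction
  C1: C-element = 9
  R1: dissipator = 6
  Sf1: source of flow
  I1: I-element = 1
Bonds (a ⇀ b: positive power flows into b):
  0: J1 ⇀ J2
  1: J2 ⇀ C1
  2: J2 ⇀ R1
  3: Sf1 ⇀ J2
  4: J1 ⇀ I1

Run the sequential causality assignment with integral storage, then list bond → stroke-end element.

b0 |J1
b1 |J2
b2 |R1
b3 |Sf1
b4 |I1

#3 |Sf1  (Sf1 fixes flow; stroke at Sf1)
#1 |J2  (C1 integral (e out))
#0 |J1  (0-jn J2 has e-setter on 1)
#2 |R1  (0-jn J2 has e-setter on 1)
#4 |I1  (only one flow-in slot at J1)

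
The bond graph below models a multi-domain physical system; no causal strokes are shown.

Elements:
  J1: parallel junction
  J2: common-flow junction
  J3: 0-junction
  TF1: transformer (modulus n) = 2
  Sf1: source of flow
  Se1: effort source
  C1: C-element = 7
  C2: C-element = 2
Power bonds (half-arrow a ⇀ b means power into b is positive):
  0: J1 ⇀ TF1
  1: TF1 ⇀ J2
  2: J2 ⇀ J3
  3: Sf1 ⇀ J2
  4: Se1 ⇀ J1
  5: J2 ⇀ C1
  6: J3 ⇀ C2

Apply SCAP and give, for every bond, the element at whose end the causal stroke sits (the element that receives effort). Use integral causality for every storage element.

#3 stroke at Sf1  (Sf1: flow source, stroke at near end)
#4 stroke at J1  (Se1: effort source, stroke at far end)
#0 stroke at TF1  (J1: bond 4 brought effort, rest push out)
#1 stroke at J2  (J2: bond 3 brought flow, rest push out)
#2 stroke at J2  (common-f at J2 fixed by 3)
#5 stroke at J2  (J2 flow already set via bond 3)
#6 stroke at J3  (closing 0-jn rule on J3)

b0 |TF1
b1 |J2
b2 |J2
b3 |Sf1
b4 |J1
b5 |J2
b6 |J3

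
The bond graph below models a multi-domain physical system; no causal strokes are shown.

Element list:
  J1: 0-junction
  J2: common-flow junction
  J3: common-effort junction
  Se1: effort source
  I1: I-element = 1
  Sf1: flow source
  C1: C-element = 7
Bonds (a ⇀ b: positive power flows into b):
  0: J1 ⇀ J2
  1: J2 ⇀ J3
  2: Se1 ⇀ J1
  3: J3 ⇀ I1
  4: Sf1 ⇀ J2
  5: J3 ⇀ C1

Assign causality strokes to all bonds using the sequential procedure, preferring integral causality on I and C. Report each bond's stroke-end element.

bond 0 stroke→J2
bond 1 stroke→J2
bond 2 stroke→J1
bond 3 stroke→I1
bond 4 stroke→Sf1
bond 5 stroke→J3

bond 2 stroke at J1  (source Se1 imposes e)
bond 4 stroke at Sf1  (Sf1: flow source, stroke at near end)
bond 0 stroke at J2  (J1 effort already set via bond 2)
bond 1 stroke at J2  (J2 flow already set via bond 4)
bond 3 stroke at I1  (I1: I, integral causality)
bond 5 stroke at J3  (J3: last free bond brings effort in)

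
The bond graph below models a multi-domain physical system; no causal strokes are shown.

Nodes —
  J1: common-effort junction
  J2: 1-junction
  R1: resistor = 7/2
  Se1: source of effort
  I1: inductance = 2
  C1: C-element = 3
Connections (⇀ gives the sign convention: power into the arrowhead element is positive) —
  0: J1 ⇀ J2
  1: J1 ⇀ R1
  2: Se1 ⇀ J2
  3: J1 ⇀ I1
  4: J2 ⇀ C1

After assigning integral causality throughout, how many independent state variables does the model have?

2  (C1, I1 all integral)

b2 stroke→J2  (Se1: effort source, stroke at far end)
b3 stroke→I1  (I1 outputs flow p/I1)
b4 stroke→J2  (prefer integral on C1)
b0 stroke→J1  (J2: last free bond brings flow in)
b1 stroke→R1  (common-e at J1 fixed by 0)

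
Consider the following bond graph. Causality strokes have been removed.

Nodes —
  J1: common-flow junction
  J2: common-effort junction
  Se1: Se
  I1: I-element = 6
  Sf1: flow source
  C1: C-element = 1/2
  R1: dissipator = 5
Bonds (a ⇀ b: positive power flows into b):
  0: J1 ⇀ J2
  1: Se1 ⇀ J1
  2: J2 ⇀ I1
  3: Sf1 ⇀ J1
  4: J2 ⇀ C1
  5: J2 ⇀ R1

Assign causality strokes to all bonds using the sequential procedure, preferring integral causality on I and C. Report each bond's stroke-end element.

β0 |J1
β1 |J1
β2 |I1
β3 |Sf1
β4 |J2
β5 |R1

β1 stroke at J1  (Se1 fixes effort; stroke away)
β3 stroke at Sf1  (source Sf1 imposes f)
β0 stroke at J1  (common-f at J1 fixed by 3)
β2 stroke at I1  (I1 outputs flow p/I1)
β4 stroke at J2  (C1 outputs effort q/C1)
β5 stroke at R1  (J2 effort already set via bond 4)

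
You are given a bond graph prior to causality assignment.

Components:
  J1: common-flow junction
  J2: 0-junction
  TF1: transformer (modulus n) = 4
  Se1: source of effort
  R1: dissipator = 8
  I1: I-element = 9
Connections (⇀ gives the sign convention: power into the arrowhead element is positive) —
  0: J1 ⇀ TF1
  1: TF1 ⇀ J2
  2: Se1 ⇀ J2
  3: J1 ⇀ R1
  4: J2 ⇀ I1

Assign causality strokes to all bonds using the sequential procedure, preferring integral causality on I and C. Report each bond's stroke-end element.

bond 0 →J1
bond 1 →TF1
bond 2 →J2
bond 3 →R1
bond 4 →I1

#2 |J2  (source Se1 imposes e)
#1 |TF1  (J2 effort already set via bond 2)
#4 |I1  (J2: bond 2 brought effort, rest push out)
#0 |J1  (TF1: transformer flips bond 1)
#3 |R1  (J1 needs exactly one f-in)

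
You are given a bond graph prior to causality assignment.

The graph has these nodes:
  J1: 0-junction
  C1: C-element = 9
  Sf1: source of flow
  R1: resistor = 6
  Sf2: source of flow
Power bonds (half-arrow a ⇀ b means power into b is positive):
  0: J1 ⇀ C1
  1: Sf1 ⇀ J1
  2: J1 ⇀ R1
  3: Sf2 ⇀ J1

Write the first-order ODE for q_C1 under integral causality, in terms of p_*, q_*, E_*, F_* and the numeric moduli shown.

#1 stroke→Sf1  (Sf1 fixes flow; stroke at Sf1)
#3 stroke→Sf2  (Sf2: flow source, stroke at near end)
#0 stroke→J1  (C1 outputs effort q/C1)
#2 stroke→R1  (J1: bond 0 brought effort, rest push out)

dq_C1/dt = F_Sf1 + F_Sf2 - q_C1/54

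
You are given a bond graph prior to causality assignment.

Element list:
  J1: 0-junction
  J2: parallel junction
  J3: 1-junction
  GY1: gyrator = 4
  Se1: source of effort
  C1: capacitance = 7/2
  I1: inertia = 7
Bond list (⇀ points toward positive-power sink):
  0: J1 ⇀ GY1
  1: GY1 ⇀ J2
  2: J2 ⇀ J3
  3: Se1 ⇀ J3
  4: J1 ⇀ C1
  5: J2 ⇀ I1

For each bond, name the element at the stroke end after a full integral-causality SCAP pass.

b3 stroke→J3  (Se1 (Se) sets effort on bond)
b2 stroke→J2  (J3: last free bond brings flow in)
b1 stroke→GY1  (common-e at J2 fixed by 2)
b5 stroke→I1  (J2: bond 2 brought effort, rest push out)
b0 stroke→GY1  (GY GY1: same side as bond 1)
b4 stroke→J1  (only one effort-in slot at J1)

bond 0 |GY1
bond 1 |GY1
bond 2 |J2
bond 3 |J3
bond 4 |J1
bond 5 |I1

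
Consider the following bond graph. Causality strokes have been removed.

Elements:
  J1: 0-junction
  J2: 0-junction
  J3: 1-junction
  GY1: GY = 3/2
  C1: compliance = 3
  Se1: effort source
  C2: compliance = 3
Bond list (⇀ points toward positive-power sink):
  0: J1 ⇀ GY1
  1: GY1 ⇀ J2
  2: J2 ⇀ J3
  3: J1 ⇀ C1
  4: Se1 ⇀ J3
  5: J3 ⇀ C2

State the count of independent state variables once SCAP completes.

2  (C1, C2 all integral)

β4 →J3  (source Se1 imposes e)
β3 →J1  (C1 integral (e out))
β0 →GY1  (J1: bond 3 brought effort, rest push out)
β1 →GY1  (GY1 both-in/both-out from 0)
β2 →J2  (closing 0-jn rule on J2)
β5 →J3  (J3: bond 2 brought flow, rest push out)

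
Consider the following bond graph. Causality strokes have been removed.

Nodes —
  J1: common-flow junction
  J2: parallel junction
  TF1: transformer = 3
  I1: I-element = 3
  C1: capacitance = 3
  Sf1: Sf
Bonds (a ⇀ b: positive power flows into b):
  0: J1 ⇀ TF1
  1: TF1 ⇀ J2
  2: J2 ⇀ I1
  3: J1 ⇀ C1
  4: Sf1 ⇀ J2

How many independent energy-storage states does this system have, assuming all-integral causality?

2  (C1, I1 all integral)

bond 4 stroke→Sf1  (Sf1 fixes flow; stroke at Sf1)
bond 2 stroke→I1  (I1 integral (f out))
bond 1 stroke→J2  (J2: last free bond brings effort in)
bond 0 stroke→TF1  (TF TF1: opposite of bond 1)
bond 3 stroke→J1  (1-jn J1 has f-setter on 0)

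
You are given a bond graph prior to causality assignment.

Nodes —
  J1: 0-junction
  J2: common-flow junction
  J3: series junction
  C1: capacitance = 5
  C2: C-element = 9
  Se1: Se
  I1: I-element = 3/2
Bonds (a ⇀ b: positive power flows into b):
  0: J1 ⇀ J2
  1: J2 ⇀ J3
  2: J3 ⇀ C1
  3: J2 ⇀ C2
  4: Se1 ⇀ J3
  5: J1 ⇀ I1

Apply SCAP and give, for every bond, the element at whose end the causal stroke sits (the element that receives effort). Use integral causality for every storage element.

bond 4 →J3  (Se1: effort source, stroke at far end)
bond 2 →J3  (C1: C, integral causality)
bond 1 →J2  (J3: last free bond brings flow in)
bond 3 →J2  (C2: C, integral causality)
bond 0 →J1  (J2 needs exactly one f-in)
bond 5 →I1  (J1 effort already set via bond 0)

β0 →J1
β1 →J2
β2 →J3
β3 →J2
β4 →J3
β5 →I1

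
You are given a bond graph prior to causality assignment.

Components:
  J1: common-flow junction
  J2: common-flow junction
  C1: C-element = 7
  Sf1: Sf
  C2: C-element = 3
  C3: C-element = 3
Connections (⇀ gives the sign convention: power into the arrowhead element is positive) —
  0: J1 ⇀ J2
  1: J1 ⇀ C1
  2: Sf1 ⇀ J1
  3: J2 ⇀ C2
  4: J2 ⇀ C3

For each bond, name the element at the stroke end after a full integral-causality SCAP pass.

β2 →Sf1  (Sf1 (Sf) sets flow on bond)
β0 →J1  (J1: bond 2 brought flow, rest push out)
β1 →J1  (1-jn J1 has f-setter on 2)
β3 →J2  (J2 flow already set via bond 0)
β4 →J2  (common-f at J2 fixed by 0)

β0 stroke at J1
β1 stroke at J1
β2 stroke at Sf1
β3 stroke at J2
β4 stroke at J2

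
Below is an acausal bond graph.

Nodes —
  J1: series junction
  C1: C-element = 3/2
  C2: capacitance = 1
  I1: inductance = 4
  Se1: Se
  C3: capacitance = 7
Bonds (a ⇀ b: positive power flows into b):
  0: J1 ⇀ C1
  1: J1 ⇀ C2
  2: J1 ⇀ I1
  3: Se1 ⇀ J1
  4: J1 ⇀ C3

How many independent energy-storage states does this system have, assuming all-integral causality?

#3 |J1  (Se1: effort source, stroke at far end)
#0 |J1  (C1 outputs effort q/C1)
#1 |J1  (C2: C, integral causality)
#2 |I1  (I1 integral (f out))
#4 |J1  (J1 flow already set via bond 2)

4  (C1, C2, C3, I1 all integral)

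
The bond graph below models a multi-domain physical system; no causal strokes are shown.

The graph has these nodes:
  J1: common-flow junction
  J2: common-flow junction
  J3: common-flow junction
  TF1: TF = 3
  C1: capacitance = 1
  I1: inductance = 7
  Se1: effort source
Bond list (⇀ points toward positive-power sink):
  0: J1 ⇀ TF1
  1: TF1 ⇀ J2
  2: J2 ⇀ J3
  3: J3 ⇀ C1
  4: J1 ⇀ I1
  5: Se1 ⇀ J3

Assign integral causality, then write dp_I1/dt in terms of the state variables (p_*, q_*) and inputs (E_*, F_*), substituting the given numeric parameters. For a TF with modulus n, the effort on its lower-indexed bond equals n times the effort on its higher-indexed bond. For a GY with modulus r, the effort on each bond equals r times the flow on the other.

β5 |J3  (Se1 (Se) sets effort on bond)
β3 |J3  (C1 integral (e out))
β2 |J2  (only one flow-in slot at J3)
β1 |TF1  (only one flow-in slot at J2)
β0 |J1  (TF1: transformer flips bond 1)
β4 |I1  (closing 1-jn rule on J1)

dp_I1/dt = 3*E_Se1 - 3*q_C1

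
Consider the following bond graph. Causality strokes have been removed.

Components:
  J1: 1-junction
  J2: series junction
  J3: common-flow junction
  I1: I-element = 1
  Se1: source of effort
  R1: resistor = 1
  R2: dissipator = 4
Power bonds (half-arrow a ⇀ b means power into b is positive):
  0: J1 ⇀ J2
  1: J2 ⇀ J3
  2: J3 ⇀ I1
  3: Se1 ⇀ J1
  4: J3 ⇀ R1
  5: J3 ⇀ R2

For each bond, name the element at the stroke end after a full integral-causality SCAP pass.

β3 |J1  (Se1 (Se) sets effort on bond)
β0 |J2  (closing 1-jn rule on J1)
β1 |J3  (closing 1-jn rule on J2)
β2 |I1  (I1 outputs flow p/I1)
β4 |J3  (common-f at J3 fixed by 2)
β5 |J3  (common-f at J3 fixed by 2)

β0 stroke→J2
β1 stroke→J3
β2 stroke→I1
β3 stroke→J1
β4 stroke→J3
β5 stroke→J3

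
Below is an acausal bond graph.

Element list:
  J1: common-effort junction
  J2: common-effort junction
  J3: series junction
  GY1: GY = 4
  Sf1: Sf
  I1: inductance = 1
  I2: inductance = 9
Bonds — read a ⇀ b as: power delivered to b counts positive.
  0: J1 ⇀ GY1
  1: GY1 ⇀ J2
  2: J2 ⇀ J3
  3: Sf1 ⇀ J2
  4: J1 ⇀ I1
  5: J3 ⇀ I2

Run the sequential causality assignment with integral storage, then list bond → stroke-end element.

β3 →Sf1  (Sf1 (Sf) sets flow on bond)
β4 →I1  (I1 integral (f out))
β0 →J1  (J1: last free bond brings effort in)
β1 →J2  (GY1 both-in/both-out from 0)
β2 →J3  (common-e at J2 fixed by 1)
β5 →I2  (J3 needs exactly one f-in)

#0 →J1
#1 →J2
#2 →J3
#3 →Sf1
#4 →I1
#5 →I2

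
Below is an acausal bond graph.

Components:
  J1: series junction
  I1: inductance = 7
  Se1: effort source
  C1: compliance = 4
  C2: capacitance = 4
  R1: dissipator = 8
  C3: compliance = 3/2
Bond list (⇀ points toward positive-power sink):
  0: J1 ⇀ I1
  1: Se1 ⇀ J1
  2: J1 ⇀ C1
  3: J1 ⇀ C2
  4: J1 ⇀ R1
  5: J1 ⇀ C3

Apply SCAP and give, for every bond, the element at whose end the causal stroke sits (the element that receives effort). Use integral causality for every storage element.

β1 stroke→J1  (Se1: effort source, stroke at far end)
β0 stroke→I1  (I1 integral (f out))
β2 stroke→J1  (J1 flow already set via bond 0)
β3 stroke→J1  (J1 flow already set via bond 0)
β4 stroke→J1  (J1 flow already set via bond 0)
β5 stroke→J1  (1-jn J1 has f-setter on 0)

#0 |I1
#1 |J1
#2 |J1
#3 |J1
#4 |J1
#5 |J1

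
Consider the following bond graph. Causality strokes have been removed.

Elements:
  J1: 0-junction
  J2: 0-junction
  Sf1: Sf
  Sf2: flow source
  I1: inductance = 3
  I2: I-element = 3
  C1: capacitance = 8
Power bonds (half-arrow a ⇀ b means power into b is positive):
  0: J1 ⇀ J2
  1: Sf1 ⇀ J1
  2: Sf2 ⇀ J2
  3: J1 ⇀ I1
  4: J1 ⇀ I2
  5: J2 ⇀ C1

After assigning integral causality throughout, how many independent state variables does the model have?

β1 |Sf1  (Sf1 fixes flow; stroke at Sf1)
β2 |Sf2  (Sf2 fixes flow; stroke at Sf2)
β3 |I1  (I1 outputs flow p/I1)
β4 |I2  (I2 outputs flow p/I2)
β0 |J1  (J1 needs exactly one e-in)
β5 |J2  (closing 0-jn rule on J2)

3  (C1, I1, I2 all integral)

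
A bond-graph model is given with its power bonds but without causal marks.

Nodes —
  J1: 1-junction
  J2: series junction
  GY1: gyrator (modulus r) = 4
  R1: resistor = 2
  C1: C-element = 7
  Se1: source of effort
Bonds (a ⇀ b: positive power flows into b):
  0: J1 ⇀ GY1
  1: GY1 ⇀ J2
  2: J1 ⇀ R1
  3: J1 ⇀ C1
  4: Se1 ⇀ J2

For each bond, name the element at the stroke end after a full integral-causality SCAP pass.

bond 4 stroke→J2  (Se1: effort source, stroke at far end)
bond 1 stroke→GY1  (J2 needs exactly one f-in)
bond 0 stroke→GY1  (through GY1, causality inverts; strokes same side of GY1)
bond 2 stroke→J1  (J1: bond 0 brought flow, rest push out)
bond 3 stroke→J1  (J1 flow already set via bond 0)

bond 0 stroke→GY1
bond 1 stroke→GY1
bond 2 stroke→J1
bond 3 stroke→J1
bond 4 stroke→J2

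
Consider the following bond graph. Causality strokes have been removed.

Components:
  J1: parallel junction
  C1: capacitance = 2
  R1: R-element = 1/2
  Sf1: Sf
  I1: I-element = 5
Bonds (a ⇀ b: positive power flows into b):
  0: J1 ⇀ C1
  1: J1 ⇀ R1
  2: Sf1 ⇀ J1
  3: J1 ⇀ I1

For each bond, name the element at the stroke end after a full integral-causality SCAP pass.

bond 2 stroke→Sf1  (Sf1 (Sf) sets flow on bond)
bond 0 stroke→J1  (prefer integral on C1)
bond 1 stroke→R1  (0-jn J1 has e-setter on 0)
bond 3 stroke→I1  (J1: bond 0 brought effort, rest push out)

bond 0 |J1
bond 1 |R1
bond 2 |Sf1
bond 3 |I1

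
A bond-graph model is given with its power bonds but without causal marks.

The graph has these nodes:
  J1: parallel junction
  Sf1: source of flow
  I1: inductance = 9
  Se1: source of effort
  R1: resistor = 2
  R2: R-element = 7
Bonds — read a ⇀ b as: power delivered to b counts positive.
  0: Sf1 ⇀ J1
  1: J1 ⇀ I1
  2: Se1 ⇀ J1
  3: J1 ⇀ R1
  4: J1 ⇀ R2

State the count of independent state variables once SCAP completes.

β0 →Sf1  (Sf1: flow source, stroke at near end)
β2 →J1  (source Se1 imposes e)
β1 →I1  (0-jn J1 has e-setter on 2)
β3 →R1  (0-jn J1 has e-setter on 2)
β4 →R2  (J1: bond 2 brought effort, rest push out)

1  (I1 all integral)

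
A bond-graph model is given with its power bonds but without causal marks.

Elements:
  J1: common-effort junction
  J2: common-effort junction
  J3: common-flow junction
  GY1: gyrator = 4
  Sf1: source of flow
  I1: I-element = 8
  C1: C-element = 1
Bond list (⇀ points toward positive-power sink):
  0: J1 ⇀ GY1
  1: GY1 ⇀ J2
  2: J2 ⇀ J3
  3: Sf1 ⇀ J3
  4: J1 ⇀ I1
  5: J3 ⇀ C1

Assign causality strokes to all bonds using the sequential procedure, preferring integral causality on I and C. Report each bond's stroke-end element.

#0 stroke→J1
#1 stroke→J2
#2 stroke→J3
#3 stroke→Sf1
#4 stroke→I1
#5 stroke→J3

#3 stroke→Sf1  (Sf1 fixes flow; stroke at Sf1)
#2 stroke→J3  (J3 flow already set via bond 3)
#5 stroke→J3  (common-f at J3 fixed by 3)
#1 stroke→J2  (J2 needs exactly one e-in)
#0 stroke→J1  (GY GY1: same side as bond 1)
#4 stroke→I1  (J1 effort already set via bond 0)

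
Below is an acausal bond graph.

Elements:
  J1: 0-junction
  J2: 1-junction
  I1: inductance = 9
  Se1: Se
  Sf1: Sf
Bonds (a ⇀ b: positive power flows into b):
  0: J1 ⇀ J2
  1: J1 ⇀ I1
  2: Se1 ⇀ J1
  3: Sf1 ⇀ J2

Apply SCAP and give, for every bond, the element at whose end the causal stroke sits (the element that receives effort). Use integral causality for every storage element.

bond 0 |J2
bond 1 |I1
bond 2 |J1
bond 3 |Sf1

b2 stroke at J1  (Se1: effort source, stroke at far end)
b3 stroke at Sf1  (Sf1 fixes flow; stroke at Sf1)
b0 stroke at J2  (common-e at J1 fixed by 2)
b1 stroke at I1  (J1 effort already set via bond 2)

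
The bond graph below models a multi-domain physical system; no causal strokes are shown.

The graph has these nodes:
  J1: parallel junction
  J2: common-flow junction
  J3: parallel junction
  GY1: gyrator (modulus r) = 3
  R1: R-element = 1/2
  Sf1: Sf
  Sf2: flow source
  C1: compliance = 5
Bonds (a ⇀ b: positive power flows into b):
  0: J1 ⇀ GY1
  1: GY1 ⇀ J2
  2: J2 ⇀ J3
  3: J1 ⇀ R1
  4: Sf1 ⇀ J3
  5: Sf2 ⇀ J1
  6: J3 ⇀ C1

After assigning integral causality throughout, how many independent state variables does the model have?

#4 |Sf1  (Sf1 fixes flow; stroke at Sf1)
#5 |Sf2  (Sf2 fixes flow; stroke at Sf2)
#6 |J3  (C1 outputs effort q/C1)
#2 |J2  (J3: bond 6 brought effort, rest push out)
#1 |GY1  (J2 needs exactly one f-in)
#0 |GY1  (through GY1, causality inverts; strokes same side of GY1)
#3 |J1  (closing 0-jn rule on J1)

1  (C1 all integral)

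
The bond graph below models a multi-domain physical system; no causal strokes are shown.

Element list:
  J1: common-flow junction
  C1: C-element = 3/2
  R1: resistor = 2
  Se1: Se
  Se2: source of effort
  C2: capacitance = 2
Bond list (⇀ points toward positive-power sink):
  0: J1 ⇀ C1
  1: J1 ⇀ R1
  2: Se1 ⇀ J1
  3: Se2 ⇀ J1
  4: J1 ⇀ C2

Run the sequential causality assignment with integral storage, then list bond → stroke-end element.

#0 →J1
#1 →R1
#2 →J1
#3 →J1
#4 →J1

b2 stroke→J1  (Se1 (Se) sets effort on bond)
b3 stroke→J1  (Se2: effort source, stroke at far end)
b0 stroke→J1  (C1 outputs effort q/C1)
b4 stroke→J1  (C2: C, integral causality)
b1 stroke→R1  (J1 needs exactly one f-in)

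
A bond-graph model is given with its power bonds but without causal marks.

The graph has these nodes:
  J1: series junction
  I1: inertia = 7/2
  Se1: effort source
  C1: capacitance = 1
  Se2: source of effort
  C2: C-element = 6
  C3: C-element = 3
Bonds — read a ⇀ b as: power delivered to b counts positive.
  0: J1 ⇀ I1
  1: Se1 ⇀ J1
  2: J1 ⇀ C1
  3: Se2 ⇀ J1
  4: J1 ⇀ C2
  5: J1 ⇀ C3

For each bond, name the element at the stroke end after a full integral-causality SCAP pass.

#1 |J1  (Se1 fixes effort; stroke away)
#3 |J1  (Se2 fixes effort; stroke away)
#0 |I1  (I1 outputs flow p/I1)
#2 |J1  (J1 flow already set via bond 0)
#4 |J1  (J1: bond 0 brought flow, rest push out)
#5 |J1  (J1 flow already set via bond 0)

#0 stroke at I1
#1 stroke at J1
#2 stroke at J1
#3 stroke at J1
#4 stroke at J1
#5 stroke at J1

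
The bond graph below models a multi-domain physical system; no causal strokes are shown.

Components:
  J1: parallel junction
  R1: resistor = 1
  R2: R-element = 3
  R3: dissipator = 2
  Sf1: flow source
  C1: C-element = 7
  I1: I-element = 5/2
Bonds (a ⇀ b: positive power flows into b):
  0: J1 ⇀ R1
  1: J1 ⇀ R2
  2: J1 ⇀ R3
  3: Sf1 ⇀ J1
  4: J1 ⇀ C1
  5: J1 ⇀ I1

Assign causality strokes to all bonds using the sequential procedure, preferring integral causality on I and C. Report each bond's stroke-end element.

bond 0 →R1
bond 1 →R2
bond 2 →R3
bond 3 →Sf1
bond 4 →J1
bond 5 →I1

bond 3 stroke at Sf1  (Sf1 (Sf) sets flow on bond)
bond 4 stroke at J1  (prefer integral on C1)
bond 0 stroke at R1  (common-e at J1 fixed by 4)
bond 1 stroke at R2  (0-jn J1 has e-setter on 4)
bond 2 stroke at R3  (0-jn J1 has e-setter on 4)
bond 5 stroke at I1  (J1 effort already set via bond 4)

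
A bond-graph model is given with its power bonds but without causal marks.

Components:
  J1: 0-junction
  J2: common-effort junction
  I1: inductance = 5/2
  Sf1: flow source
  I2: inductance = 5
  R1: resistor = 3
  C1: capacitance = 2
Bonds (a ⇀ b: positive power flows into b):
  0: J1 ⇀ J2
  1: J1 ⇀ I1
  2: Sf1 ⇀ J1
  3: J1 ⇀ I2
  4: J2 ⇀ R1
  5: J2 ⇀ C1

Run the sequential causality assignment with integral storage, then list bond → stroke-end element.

bond 2 →Sf1  (Sf1: flow source, stroke at near end)
bond 1 →I1  (I1: I, integral causality)
bond 3 →I2  (I2: I, integral causality)
bond 0 →J1  (closing 0-jn rule on J1)
bond 5 →J2  (C1 outputs effort q/C1)
bond 4 →R1  (common-e at J2 fixed by 5)

β0 →J1
β1 →I1
β2 →Sf1
β3 →I2
β4 →R1
β5 →J2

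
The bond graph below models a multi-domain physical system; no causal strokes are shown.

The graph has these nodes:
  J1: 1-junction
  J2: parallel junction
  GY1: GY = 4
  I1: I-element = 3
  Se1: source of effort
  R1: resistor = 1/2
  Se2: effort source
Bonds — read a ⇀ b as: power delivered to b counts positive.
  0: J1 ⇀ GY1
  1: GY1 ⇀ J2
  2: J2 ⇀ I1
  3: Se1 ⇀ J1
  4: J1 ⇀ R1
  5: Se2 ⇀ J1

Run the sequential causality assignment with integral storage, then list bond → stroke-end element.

bond 0 stroke at J1
bond 1 stroke at J2
bond 2 stroke at I1
bond 3 stroke at J1
bond 4 stroke at R1
bond 5 stroke at J1

#3 →J1  (source Se1 imposes e)
#5 →J1  (Se2 (Se) sets effort on bond)
#2 →I1  (I1: I, integral causality)
#1 →J2  (only one effort-in slot at J2)
#0 →J1  (GY1: gyrator matches bond 1)
#4 →R1  (only one flow-in slot at J1)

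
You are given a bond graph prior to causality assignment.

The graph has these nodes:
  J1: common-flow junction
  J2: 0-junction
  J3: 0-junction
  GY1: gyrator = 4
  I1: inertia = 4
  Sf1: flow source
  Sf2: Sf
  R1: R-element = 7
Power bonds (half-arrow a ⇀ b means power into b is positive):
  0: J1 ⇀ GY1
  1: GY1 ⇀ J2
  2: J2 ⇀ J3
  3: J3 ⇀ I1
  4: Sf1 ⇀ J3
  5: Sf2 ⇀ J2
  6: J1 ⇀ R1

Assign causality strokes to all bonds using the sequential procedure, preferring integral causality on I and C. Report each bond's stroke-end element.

#0 →J1
#1 →J2
#2 →J3
#3 →I1
#4 →Sf1
#5 →Sf2
#6 →R1

b4 →Sf1  (Sf1 (Sf) sets flow on bond)
b5 →Sf2  (Sf2 (Sf) sets flow on bond)
b3 →I1  (I1: I, integral causality)
b2 →J3  (closing 0-jn rule on J3)
b1 →J2  (J2 needs exactly one e-in)
b0 →J1  (GY1: gyrator matches bond 1)
b6 →R1  (closing 1-jn rule on J1)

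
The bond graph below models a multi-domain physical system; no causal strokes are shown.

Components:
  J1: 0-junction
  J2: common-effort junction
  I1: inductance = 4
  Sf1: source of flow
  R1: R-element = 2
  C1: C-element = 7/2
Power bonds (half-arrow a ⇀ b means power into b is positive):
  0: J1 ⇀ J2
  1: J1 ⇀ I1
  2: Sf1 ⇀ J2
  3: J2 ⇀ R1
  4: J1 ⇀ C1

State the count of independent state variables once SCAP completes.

2  (C1, I1 all integral)

b2 |Sf1  (source Sf1 imposes f)
b1 |I1  (I1: I, integral causality)
b4 |J1  (C1: C, integral causality)
b0 |J2  (J1 effort already set via bond 4)
b3 |R1  (J2: bond 0 brought effort, rest push out)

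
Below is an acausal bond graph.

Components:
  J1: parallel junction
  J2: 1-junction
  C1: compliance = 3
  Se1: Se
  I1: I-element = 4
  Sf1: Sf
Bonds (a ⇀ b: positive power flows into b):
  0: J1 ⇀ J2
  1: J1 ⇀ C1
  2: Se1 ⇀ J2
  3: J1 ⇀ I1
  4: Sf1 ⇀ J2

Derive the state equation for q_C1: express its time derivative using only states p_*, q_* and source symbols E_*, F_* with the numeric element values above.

dq_C1/dt = -F_Sf1 - p_I1/4

#2 stroke at J2  (Se1: effort source, stroke at far end)
#4 stroke at Sf1  (Sf1 fixes flow; stroke at Sf1)
#0 stroke at J2  (J2 flow already set via bond 4)
#1 stroke at J1  (C1 integral (e out))
#3 stroke at I1  (J1 effort already set via bond 1)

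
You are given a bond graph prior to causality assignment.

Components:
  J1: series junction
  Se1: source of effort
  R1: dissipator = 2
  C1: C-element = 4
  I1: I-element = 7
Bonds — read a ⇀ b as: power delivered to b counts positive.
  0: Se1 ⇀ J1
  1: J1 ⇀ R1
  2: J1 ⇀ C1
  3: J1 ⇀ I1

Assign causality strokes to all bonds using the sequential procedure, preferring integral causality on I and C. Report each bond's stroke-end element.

#0 stroke→J1
#1 stroke→J1
#2 stroke→J1
#3 stroke→I1

β0 stroke at J1  (Se1 fixes effort; stroke away)
β2 stroke at J1  (C1 integral (e out))
β3 stroke at I1  (I1: I, integral causality)
β1 stroke at J1  (common-f at J1 fixed by 3)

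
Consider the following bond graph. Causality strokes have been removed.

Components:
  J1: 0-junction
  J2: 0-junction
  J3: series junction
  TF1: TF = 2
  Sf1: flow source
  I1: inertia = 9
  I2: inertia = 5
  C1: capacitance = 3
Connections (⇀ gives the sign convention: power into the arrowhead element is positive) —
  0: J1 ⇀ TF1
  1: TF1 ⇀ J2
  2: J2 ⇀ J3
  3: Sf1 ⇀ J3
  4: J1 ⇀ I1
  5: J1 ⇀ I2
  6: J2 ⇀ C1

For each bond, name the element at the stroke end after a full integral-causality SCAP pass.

#3 stroke→Sf1  (Sf1: flow source, stroke at near end)
#2 stroke→J3  (J3 flow already set via bond 3)
#4 stroke→I1  (I1: I, integral causality)
#5 stroke→I2  (I2 outputs flow p/I2)
#0 stroke→J1  (only one effort-in slot at J1)
#1 stroke→TF1  (TF1: transformer flips bond 0)
#6 stroke→J2  (J2 needs exactly one e-in)

b0 stroke→J1
b1 stroke→TF1
b2 stroke→J3
b3 stroke→Sf1
b4 stroke→I1
b5 stroke→I2
b6 stroke→J2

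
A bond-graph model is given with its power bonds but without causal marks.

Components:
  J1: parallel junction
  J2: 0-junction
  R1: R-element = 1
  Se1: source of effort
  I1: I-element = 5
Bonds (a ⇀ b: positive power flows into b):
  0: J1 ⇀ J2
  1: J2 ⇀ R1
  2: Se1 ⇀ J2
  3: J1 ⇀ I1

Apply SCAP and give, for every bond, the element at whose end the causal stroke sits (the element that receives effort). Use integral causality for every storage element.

β2 →J2  (Se1: effort source, stroke at far end)
β0 →J1  (0-jn J2 has e-setter on 2)
β1 →R1  (J2 effort already set via bond 2)
β3 →I1  (J1 effort already set via bond 0)

β0 stroke at J1
β1 stroke at R1
β2 stroke at J2
β3 stroke at I1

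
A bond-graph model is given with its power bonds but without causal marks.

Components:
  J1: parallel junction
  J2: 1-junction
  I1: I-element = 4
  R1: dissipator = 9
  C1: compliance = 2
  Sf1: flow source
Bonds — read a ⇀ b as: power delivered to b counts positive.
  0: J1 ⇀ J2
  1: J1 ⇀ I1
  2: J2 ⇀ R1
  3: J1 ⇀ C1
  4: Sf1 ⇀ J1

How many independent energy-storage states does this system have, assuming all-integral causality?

β4 stroke at Sf1  (source Sf1 imposes f)
β1 stroke at I1  (I1 integral (f out))
β3 stroke at J1  (prefer integral on C1)
β0 stroke at J2  (0-jn J1 has e-setter on 3)
β2 stroke at R1  (only one flow-in slot at J2)

2  (C1, I1 all integral)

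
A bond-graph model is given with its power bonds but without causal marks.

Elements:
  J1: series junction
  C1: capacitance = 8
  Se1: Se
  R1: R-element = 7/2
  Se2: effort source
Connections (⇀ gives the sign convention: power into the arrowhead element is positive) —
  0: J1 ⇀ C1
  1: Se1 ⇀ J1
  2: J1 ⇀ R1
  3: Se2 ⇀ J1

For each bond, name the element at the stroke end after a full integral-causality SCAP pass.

#1 |J1  (Se1 fixes effort; stroke away)
#3 |J1  (Se2 fixes effort; stroke away)
#0 |J1  (C1 outputs effort q/C1)
#2 |R1  (closing 1-jn rule on J1)

#0 →J1
#1 →J1
#2 →R1
#3 →J1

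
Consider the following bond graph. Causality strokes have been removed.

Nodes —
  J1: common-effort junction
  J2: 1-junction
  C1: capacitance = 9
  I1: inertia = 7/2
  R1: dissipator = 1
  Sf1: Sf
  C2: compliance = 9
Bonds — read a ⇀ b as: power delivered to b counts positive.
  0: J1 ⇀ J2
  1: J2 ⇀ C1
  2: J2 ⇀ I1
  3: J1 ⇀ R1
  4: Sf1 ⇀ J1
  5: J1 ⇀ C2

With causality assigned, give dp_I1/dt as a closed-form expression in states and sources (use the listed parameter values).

dp_I1/dt = -q_C1/9 + q_C2/9

#4 stroke at Sf1  (Sf1 (Sf) sets flow on bond)
#1 stroke at J2  (C1 integral (e out))
#2 stroke at I1  (I1 outputs flow p/I1)
#0 stroke at J2  (J2 flow already set via bond 2)
#5 stroke at J1  (C2: C, integral causality)
#3 stroke at R1  (J1 effort already set via bond 5)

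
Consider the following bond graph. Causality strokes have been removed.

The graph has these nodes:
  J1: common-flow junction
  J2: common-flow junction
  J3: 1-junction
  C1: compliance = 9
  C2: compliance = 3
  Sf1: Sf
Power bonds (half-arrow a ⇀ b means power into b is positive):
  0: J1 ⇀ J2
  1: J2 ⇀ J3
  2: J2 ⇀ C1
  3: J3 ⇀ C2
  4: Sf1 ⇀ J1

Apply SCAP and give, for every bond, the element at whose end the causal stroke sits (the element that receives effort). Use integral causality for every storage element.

b0 |J1
b1 |J2
b2 |J2
b3 |J3
b4 |Sf1

β4 stroke→Sf1  (Sf1 fixes flow; stroke at Sf1)
β0 stroke→J1  (1-jn J1 has f-setter on 4)
β1 stroke→J2  (J2 flow already set via bond 0)
β2 stroke→J2  (1-jn J2 has f-setter on 0)
β3 stroke→J3  (J3 flow already set via bond 1)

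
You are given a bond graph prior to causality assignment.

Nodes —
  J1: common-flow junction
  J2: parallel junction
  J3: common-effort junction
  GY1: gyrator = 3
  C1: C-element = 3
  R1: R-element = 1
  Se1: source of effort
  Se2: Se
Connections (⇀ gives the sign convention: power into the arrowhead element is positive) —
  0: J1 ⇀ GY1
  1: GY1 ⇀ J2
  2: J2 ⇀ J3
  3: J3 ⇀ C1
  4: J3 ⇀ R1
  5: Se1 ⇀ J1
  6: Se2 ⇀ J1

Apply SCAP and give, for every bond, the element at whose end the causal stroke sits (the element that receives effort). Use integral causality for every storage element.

b0 stroke at GY1
b1 stroke at GY1
b2 stroke at J2
b3 stroke at J3
b4 stroke at R1
b5 stroke at J1
b6 stroke at J1

#5 stroke→J1  (source Se1 imposes e)
#6 stroke→J1  (Se2: effort source, stroke at far end)
#0 stroke→GY1  (only one flow-in slot at J1)
#1 stroke→GY1  (GY1 both-in/both-out from 0)
#2 stroke→J2  (J2: last free bond brings effort in)
#3 stroke→J3  (C1 outputs effort q/C1)
#4 stroke→R1  (0-jn J3 has e-setter on 3)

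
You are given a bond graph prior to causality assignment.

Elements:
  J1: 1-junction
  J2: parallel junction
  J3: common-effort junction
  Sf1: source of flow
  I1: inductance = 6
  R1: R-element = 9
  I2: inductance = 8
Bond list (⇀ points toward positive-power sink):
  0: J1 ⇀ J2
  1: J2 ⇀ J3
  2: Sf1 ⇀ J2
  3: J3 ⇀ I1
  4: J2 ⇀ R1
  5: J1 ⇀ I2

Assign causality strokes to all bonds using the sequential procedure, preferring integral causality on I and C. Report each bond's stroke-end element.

#2 →Sf1  (Sf1 (Sf) sets flow on bond)
#3 →I1  (prefer integral on I1)
#1 →J3  (J3: last free bond brings effort in)
#5 →I2  (I2 integral (f out))
#0 →J1  (common-f at J1 fixed by 5)
#4 →J2  (J2: last free bond brings effort in)

bond 0 →J1
bond 1 →J3
bond 2 →Sf1
bond 3 →I1
bond 4 →J2
bond 5 →I2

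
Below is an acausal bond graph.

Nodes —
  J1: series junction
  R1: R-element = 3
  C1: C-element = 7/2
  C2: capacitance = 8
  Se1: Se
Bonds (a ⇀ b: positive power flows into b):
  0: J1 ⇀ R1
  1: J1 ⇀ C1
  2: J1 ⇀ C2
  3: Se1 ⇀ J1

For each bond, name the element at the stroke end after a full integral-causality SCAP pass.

#3 →J1  (source Se1 imposes e)
#1 →J1  (C1 outputs effort q/C1)
#2 →J1  (C2 integral (e out))
#0 →R1  (closing 1-jn rule on J1)

β0 →R1
β1 →J1
β2 →J1
β3 →J1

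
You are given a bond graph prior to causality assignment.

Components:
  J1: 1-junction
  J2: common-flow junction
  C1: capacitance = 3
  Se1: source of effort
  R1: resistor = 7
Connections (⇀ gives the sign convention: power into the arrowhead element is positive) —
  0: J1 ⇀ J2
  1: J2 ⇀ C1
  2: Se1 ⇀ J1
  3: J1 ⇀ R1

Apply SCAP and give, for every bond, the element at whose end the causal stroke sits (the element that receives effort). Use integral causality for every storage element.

#2 →J1  (source Se1 imposes e)
#1 →J2  (C1: C, integral causality)
#0 →J1  (J2: last free bond brings flow in)
#3 →R1  (only one flow-in slot at J1)

β0 |J1
β1 |J2
β2 |J1
β3 |R1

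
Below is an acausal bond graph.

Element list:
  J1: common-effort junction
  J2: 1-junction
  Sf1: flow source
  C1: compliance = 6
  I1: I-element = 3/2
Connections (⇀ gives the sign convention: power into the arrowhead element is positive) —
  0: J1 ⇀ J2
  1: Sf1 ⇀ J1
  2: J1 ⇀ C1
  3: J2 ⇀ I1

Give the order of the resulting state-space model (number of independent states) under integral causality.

bond 1 |Sf1  (source Sf1 imposes f)
bond 2 |J1  (prefer integral on C1)
bond 0 |J2  (J1: bond 2 brought effort, rest push out)
bond 3 |I1  (only one flow-in slot at J2)

2  (C1, I1 all integral)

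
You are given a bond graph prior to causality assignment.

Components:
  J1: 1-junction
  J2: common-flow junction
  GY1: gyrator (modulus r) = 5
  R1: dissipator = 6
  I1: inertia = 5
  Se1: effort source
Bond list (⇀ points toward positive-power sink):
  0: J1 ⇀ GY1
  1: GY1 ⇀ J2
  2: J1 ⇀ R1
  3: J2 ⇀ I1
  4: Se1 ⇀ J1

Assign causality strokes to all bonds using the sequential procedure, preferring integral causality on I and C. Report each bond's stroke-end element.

#0 stroke at J1
#1 stroke at J2
#2 stroke at R1
#3 stroke at I1
#4 stroke at J1

b4 stroke→J1  (Se1 fixes effort; stroke away)
b3 stroke→I1  (I1: I, integral causality)
b1 stroke→J2  (J2 flow already set via bond 3)
b0 stroke→J1  (through GY1, causality inverts; strokes same side of GY1)
b2 stroke→R1  (only one flow-in slot at J1)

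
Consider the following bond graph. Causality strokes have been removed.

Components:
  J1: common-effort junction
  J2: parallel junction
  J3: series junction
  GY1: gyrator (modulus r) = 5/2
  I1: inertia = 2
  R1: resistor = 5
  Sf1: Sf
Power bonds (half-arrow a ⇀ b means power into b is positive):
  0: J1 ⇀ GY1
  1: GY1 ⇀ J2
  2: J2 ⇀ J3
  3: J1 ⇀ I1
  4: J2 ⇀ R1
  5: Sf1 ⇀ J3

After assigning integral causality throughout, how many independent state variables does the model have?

bond 5 →Sf1  (Sf1 fixes flow; stroke at Sf1)
bond 2 →J3  (J3 flow already set via bond 5)
bond 3 →I1  (I1: I, integral causality)
bond 0 →J1  (J1: last free bond brings effort in)
bond 1 →J2  (through GY1, causality inverts; strokes same side of GY1)
bond 4 →R1  (common-e at J2 fixed by 1)

1  (I1 all integral)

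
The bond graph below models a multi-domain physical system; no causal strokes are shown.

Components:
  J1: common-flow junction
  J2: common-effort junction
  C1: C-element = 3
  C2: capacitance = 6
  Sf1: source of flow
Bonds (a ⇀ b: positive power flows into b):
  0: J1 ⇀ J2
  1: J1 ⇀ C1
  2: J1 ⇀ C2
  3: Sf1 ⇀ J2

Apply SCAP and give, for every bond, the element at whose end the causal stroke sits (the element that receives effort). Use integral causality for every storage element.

bond 0 |J2
bond 1 |J1
bond 2 |J1
bond 3 |Sf1

b3 |Sf1  (Sf1 (Sf) sets flow on bond)
b0 |J2  (J2: last free bond brings effort in)
b1 |J1  (1-jn J1 has f-setter on 0)
b2 |J1  (J1: bond 0 brought flow, rest push out)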